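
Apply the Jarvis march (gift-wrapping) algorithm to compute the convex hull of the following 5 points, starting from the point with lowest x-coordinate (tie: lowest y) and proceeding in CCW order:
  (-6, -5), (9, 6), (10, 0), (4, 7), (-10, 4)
Hull (CCW) = [(-10, 4), (-6, -5), (10, 0), (9, 6), (4, 7)]

Jarvis march: at each step, from the current hull vertex p, select the next vertex q as the point such that every other point lies strictly to the left of (or on) the directed line p → q. (Equivalently: for every other point r, the cross product (q − p) × (r − p) ≥ 0.)
Starting point (lowest x, tie lowest y): (-10, 4). Wrap until returning to start. Resulting hull: (-10, 4), (-6, -5), (10, 0), (9, 6), (4, 7).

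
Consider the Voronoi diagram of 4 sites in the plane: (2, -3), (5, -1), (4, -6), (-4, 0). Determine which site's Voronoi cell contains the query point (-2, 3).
Nearest site = (-4, 0)

The Voronoi cell of site s contains exactly those query points closer to s than to any other site. Compute squared distances from q = (-2, 3) to each site:
  (-4 − -2)² + (0 − 3)² = 13
  (2 − -2)² + (-3 − 3)² = 52
  (5 − -2)² + (-1 − 3)² = 65
  (4 − -2)² + (-6 − 3)² = 117
Minimum is attained by (-4, 0), so q lies in its Voronoi cell.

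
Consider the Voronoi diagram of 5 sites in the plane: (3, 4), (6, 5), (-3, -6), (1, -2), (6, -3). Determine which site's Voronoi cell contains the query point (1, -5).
Nearest site = (1, -2)

The Voronoi cell of site s contains exactly those query points closer to s than to any other site. Compute squared distances from q = (1, -5) to each site:
  (1 − 1)² + (-2 − -5)² = 9
  (-3 − 1)² + (-6 − -5)² = 17
  (6 − 1)² + (-3 − -5)² = 29
  (3 − 1)² + (4 − -5)² = 85
  (6 − 1)² + (5 − -5)² = 125
Minimum is attained by (1, -2), so q lies in its Voronoi cell.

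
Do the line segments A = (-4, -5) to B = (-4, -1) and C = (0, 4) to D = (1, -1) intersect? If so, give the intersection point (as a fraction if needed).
No (intersection of containing lines falls outside at least one segment)

Parametrize and solve: t = 29/4, s = -4. At least one of these is outside [0, 1], so the segments do not intersect.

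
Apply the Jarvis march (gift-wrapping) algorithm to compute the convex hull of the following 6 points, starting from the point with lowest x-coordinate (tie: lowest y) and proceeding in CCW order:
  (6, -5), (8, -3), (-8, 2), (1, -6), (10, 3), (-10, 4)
Hull (CCW) = [(-10, 4), (-8, 2), (1, -6), (6, -5), (8, -3), (10, 3)]

Jarvis march: at each step, from the current hull vertex p, select the next vertex q as the point such that every other point lies strictly to the left of (or on) the directed line p → q. (Equivalently: for every other point r, the cross product (q − p) × (r − p) ≥ 0.)
Starting point (lowest x, tie lowest y): (-10, 4). Wrap until returning to start. Resulting hull: (-10, 4), (-8, 2), (1, -6), (6, -5), (8, -3), (10, 3).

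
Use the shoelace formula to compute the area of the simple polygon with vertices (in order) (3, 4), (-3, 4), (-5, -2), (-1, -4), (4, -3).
Area = 56

Shoelace formula: Area = (1/2) |Σ_i (x_i · y_{i+1} − x_{i+1} · y_i)| (indices mod n). Compute each cross term:
  (3)(4) − (-3)(4) = 24
  (-3)(-2) − (-5)(4) = 26
  (-5)(-4) − (-1)(-2) = 18
  (-1)(-3) − (4)(-4) = 19
  (4)(4) − (3)(-3) = 25
Sum = 112, so (signed) Area = 112/2 = 56, |Area| = 56.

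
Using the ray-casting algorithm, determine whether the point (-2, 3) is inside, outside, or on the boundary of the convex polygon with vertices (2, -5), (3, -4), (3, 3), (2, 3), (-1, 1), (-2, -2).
The point (-2, 3) lies strictly outside the polygon

Cast a horizontal ray to the right from the query point and count how many polygon edges it crosses (each edge strictly once or zero times, handled with the usual half-open convention). 
Parity of crossings → even ⇒ outside.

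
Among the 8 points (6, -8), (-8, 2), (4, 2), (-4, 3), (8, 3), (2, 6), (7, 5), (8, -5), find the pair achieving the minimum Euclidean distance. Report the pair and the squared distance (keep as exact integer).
Pair = ((8, 3), (7, 5)); squared distance = 5

Compute all C(8, 2) = 28 pairwise squared distances (x_i − x_j)² + (y_i − y_j)². The minimum is 5, attained by the pair ((8, 3), (7, 5)).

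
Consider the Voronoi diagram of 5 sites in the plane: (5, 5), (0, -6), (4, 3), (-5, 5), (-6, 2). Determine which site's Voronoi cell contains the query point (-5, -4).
Nearest site = (0, -6)

The Voronoi cell of site s contains exactly those query points closer to s than to any other site. Compute squared distances from q = (-5, -4) to each site:
  (0 − -5)² + (-6 − -4)² = 29
  (-6 − -5)² + (2 − -4)² = 37
  (-5 − -5)² + (5 − -4)² = 81
  (4 − -5)² + (3 − -4)² = 130
  (5 − -5)² + (5 − -4)² = 181
Minimum is attained by (0, -6), so q lies in its Voronoi cell.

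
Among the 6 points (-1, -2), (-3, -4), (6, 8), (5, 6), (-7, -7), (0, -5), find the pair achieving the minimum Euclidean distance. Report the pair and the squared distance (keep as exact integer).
Pair = ((6, 8), (5, 6)); squared distance = 5

Compute all C(6, 2) = 15 pairwise squared distances (x_i − x_j)² + (y_i − y_j)². The minimum is 5, attained by the pair ((6, 8), (5, 6)).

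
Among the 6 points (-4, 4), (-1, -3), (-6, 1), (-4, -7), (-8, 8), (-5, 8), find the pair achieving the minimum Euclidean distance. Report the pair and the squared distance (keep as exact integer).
Pair = ((-8, 8), (-5, 8)); squared distance = 9

Compute all C(6, 2) = 15 pairwise squared distances (x_i − x_j)² + (y_i − y_j)². The minimum is 9, attained by the pair ((-8, 8), (-5, 8)).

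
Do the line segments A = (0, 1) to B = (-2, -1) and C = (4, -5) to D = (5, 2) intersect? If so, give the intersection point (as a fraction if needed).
No (intersection of containing lines falls outside at least one segment)

Parametrize and solve: t = -17/6, s = 5/3. At least one of these is outside [0, 1], so the segments do not intersect.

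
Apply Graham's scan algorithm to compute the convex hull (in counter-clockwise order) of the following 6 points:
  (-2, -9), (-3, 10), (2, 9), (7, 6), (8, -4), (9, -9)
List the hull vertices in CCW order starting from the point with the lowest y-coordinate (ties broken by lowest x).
Hull (CCW) = [(-2, -9), (9, -9), (7, 6), (2, 9), (-3, 10)]

Graham scan procedure:
  1. Find the pivot p₀ = point with lowest y (tie → lowest x): (-2, -9).
  2. Sort the remaining points by polar angle around p₀.
  3. Walk through sorted points, maintaining a stack; pop the top while the last three entries make a non-left turn (cross product ≤ 0).
  4. Final stack is the convex hull in CCW order: (-2, -9), (9, -9), (7, 6), (2, 9), (-3, 10).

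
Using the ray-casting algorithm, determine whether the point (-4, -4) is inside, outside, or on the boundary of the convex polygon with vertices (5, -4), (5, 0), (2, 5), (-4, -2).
The point (-4, -4) lies strictly outside the polygon

Cast a horizontal ray to the right from the query point and count how many polygon edges it crosses (each edge strictly once or zero times, handled with the usual half-open convention). 
Parity of crossings → even ⇒ outside.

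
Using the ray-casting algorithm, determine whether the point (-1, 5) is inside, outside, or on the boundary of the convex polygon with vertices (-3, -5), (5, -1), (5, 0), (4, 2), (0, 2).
The point (-1, 5) lies strictly outside the polygon

Cast a horizontal ray to the right from the query point and count how many polygon edges it crosses (each edge strictly once or zero times, handled with the usual half-open convention). 
Parity of crossings → even ⇒ outside.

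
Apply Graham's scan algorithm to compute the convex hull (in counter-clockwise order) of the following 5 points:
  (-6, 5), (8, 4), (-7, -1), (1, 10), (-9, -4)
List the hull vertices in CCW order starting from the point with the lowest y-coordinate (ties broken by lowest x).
Hull (CCW) = [(-9, -4), (8, 4), (1, 10), (-6, 5)]

Graham scan procedure:
  1. Find the pivot p₀ = point with lowest y (tie → lowest x): (-9, -4).
  2. Sort the remaining points by polar angle around p₀.
  3. Walk through sorted points, maintaining a stack; pop the top while the last three entries make a non-left turn (cross product ≤ 0).
  4. Final stack is the convex hull in CCW order: (-9, -4), (8, 4), (1, 10), (-6, 5).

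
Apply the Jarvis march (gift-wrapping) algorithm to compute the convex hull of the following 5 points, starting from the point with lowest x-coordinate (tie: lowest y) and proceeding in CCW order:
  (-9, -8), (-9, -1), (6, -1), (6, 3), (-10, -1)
Hull (CCW) = [(-10, -1), (-9, -8), (6, -1), (6, 3)]

Jarvis march: at each step, from the current hull vertex p, select the next vertex q as the point such that every other point lies strictly to the left of (or on) the directed line p → q. (Equivalently: for every other point r, the cross product (q − p) × (r − p) ≥ 0.)
Starting point (lowest x, tie lowest y): (-10, -1). Wrap until returning to start. Resulting hull: (-10, -1), (-9, -8), (6, -1), (6, 3).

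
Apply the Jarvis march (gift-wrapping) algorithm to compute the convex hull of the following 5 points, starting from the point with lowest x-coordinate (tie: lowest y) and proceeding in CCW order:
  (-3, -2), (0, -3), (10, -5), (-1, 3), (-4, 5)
Hull (CCW) = [(-4, 5), (-3, -2), (0, -3), (10, -5), (-1, 3)]

Jarvis march: at each step, from the current hull vertex p, select the next vertex q as the point such that every other point lies strictly to the left of (or on) the directed line p → q. (Equivalently: for every other point r, the cross product (q − p) × (r − p) ≥ 0.)
Starting point (lowest x, tie lowest y): (-4, 5). Wrap until returning to start. Resulting hull: (-4, 5), (-3, -2), (0, -3), (10, -5), (-1, 3).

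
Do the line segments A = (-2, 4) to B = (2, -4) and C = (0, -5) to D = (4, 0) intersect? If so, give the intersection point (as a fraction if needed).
Yes; intersection at (20/13, -40/13) (t = 23/26 on AB, s = 5/13 on CD)

Parametrize AB as A + t(B − A) = (-2 + 4 t, 4 + -8 t) and CD as C + s(D − C) = (0 + 4 s, -5 + 5 s). Solve the linear system for (t, s). Determinant = -52 ≠ 0, so a unique intersection of the containing lines exists. Solution: t = 23/26, s = 5/13 — both in [0, 1], so the segments cross. Intersection point: (20/13, -40/13).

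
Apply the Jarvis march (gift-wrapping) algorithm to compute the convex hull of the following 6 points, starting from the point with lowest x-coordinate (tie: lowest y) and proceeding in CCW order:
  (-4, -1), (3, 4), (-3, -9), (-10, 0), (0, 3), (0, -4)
Hull (CCW) = [(-10, 0), (-3, -9), (0, -4), (3, 4)]

Jarvis march: at each step, from the current hull vertex p, select the next vertex q as the point such that every other point lies strictly to the left of (or on) the directed line p → q. (Equivalently: for every other point r, the cross product (q − p) × (r − p) ≥ 0.)
Starting point (lowest x, tie lowest y): (-10, 0). Wrap until returning to start. Resulting hull: (-10, 0), (-3, -9), (0, -4), (3, 4).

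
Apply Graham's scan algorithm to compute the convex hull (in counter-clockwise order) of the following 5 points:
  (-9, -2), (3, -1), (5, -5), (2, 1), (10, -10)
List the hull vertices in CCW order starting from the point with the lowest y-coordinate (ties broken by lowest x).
Hull (CCW) = [(10, -10), (2, 1), (-9, -2)]

Graham scan procedure:
  1. Find the pivot p₀ = point with lowest y (tie → lowest x): (10, -10).
  2. Sort the remaining points by polar angle around p₀.
  3. Walk through sorted points, maintaining a stack; pop the top while the last three entries make a non-left turn (cross product ≤ 0).
  4. Final stack is the convex hull in CCW order: (10, -10), (2, 1), (-9, -2).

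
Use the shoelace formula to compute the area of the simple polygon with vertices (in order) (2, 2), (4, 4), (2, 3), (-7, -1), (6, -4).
Area = 77/2

Shoelace formula: Area = (1/2) |Σ_i (x_i · y_{i+1} − x_{i+1} · y_i)| (indices mod n). Compute each cross term:
  (2)(4) − (4)(2) = 0
  (4)(3) − (2)(4) = 4
  (2)(-1) − (-7)(3) = 19
  (-7)(-4) − (6)(-1) = 34
  (6)(2) − (2)(-4) = 20
Sum = 77, so (signed) Area = 77/2 = 77/2, |Area| = 77/2.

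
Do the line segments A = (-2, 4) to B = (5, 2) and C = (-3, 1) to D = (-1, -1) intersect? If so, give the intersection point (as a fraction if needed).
No (intersection of containing lines falls outside at least one segment)

Parametrize and solve: t = -4/5, s = -23/10. At least one of these is outside [0, 1], so the segments do not intersect.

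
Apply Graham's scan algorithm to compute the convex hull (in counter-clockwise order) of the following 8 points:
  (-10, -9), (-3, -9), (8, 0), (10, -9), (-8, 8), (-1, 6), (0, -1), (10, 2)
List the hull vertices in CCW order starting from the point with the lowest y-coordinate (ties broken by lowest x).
Hull (CCW) = [(-10, -9), (10, -9), (10, 2), (-1, 6), (-8, 8)]

Graham scan procedure:
  1. Find the pivot p₀ = point with lowest y (tie → lowest x): (-10, -9).
  2. Sort the remaining points by polar angle around p₀.
  3. Walk through sorted points, maintaining a stack; pop the top while the last three entries make a non-left turn (cross product ≤ 0).
  4. Final stack is the convex hull in CCW order: (-10, -9), (10, -9), (10, 2), (-1, 6), (-8, 8).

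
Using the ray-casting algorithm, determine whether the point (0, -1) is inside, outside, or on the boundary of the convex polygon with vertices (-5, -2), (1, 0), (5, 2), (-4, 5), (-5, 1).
The point (0, -1) lies strictly outside the polygon

Cast a horizontal ray to the right from the query point and count how many polygon edges it crosses (each edge strictly once or zero times, handled with the usual half-open convention). 
Parity of crossings → even ⇒ outside.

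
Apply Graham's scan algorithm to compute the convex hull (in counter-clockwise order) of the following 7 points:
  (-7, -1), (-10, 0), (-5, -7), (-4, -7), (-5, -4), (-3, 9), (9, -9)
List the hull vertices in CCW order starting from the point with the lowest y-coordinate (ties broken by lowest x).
Hull (CCW) = [(9, -9), (-3, 9), (-10, 0), (-5, -7)]

Graham scan procedure:
  1. Find the pivot p₀ = point with lowest y (tie → lowest x): (9, -9).
  2. Sort the remaining points by polar angle around p₀.
  3. Walk through sorted points, maintaining a stack; pop the top while the last three entries make a non-left turn (cross product ≤ 0).
  4. Final stack is the convex hull in CCW order: (9, -9), (-3, 9), (-10, 0), (-5, -7).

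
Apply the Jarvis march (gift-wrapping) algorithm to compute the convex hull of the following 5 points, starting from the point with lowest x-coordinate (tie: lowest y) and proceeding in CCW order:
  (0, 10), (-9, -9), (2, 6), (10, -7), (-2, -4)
Hull (CCW) = [(-9, -9), (10, -7), (0, 10)]

Jarvis march: at each step, from the current hull vertex p, select the next vertex q as the point such that every other point lies strictly to the left of (or on) the directed line p → q. (Equivalently: for every other point r, the cross product (q − p) × (r − p) ≥ 0.)
Starting point (lowest x, tie lowest y): (-9, -9). Wrap until returning to start. Resulting hull: (-9, -9), (10, -7), (0, 10).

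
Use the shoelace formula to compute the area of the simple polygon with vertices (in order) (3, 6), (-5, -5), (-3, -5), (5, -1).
Area = 43

Shoelace formula: Area = (1/2) |Σ_i (x_i · y_{i+1} − x_{i+1} · y_i)| (indices mod n). Compute each cross term:
  (3)(-5) − (-5)(6) = 15
  (-5)(-5) − (-3)(-5) = 10
  (-3)(-1) − (5)(-5) = 28
  (5)(6) − (3)(-1) = 33
Sum = 86, so (signed) Area = 86/2 = 43, |Area| = 43.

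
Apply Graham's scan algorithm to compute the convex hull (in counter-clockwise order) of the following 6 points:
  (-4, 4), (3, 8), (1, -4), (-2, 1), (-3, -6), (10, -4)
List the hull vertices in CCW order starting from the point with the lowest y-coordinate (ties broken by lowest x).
Hull (CCW) = [(-3, -6), (10, -4), (3, 8), (-4, 4)]

Graham scan procedure:
  1. Find the pivot p₀ = point with lowest y (tie → lowest x): (-3, -6).
  2. Sort the remaining points by polar angle around p₀.
  3. Walk through sorted points, maintaining a stack; pop the top while the last three entries make a non-left turn (cross product ≤ 0).
  4. Final stack is the convex hull in CCW order: (-3, -6), (10, -4), (3, 8), (-4, 4).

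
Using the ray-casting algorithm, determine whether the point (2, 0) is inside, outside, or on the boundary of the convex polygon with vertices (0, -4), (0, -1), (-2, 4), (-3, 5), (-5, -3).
The point (2, 0) lies strictly outside the polygon

Cast a horizontal ray to the right from the query point and count how many polygon edges it crosses (each edge strictly once or zero times, handled with the usual half-open convention). 
Parity of crossings → even ⇒ outside.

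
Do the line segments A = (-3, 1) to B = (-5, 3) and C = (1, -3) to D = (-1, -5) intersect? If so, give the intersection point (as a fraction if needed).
No (intersection of containing lines falls outside at least one segment)

Parametrize and solve: t = -2, s = 0. At least one of these is outside [0, 1], so the segments do not intersect.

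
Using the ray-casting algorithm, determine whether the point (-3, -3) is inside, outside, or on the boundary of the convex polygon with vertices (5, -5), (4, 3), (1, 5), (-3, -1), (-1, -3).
The point (-3, -3) lies strictly outside the polygon

Cast a horizontal ray to the right from the query point and count how many polygon edges it crosses (each edge strictly once or zero times, handled with the usual half-open convention). 
Parity of crossings → even ⇒ outside.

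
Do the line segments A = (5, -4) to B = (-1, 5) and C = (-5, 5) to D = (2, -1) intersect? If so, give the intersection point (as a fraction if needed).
No (intersection of containing lines falls outside at least one segment)

Parametrize and solve: t = 1/9, s = 4/3. At least one of these is outside [0, 1], so the segments do not intersect.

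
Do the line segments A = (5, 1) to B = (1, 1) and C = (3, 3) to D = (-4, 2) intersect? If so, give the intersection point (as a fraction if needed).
No (intersection of containing lines falls outside at least one segment)

Parametrize and solve: t = 4, s = 2. At least one of these is outside [0, 1], so the segments do not intersect.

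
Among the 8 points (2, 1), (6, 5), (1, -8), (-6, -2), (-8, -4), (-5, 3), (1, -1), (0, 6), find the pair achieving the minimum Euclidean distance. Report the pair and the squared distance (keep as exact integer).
Pair = ((2, 1), (1, -1)); squared distance = 5

Compute all C(8, 2) = 28 pairwise squared distances (x_i − x_j)² + (y_i − y_j)². The minimum is 5, attained by the pair ((2, 1), (1, -1)).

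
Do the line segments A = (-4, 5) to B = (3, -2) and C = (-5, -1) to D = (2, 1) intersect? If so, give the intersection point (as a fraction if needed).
Yes; intersection at (4/9, 5/9) (t = 40/63 on AB, s = 7/9 on CD)

Parametrize AB as A + t(B − A) = (-4 + 7 t, 5 + -7 t) and CD as C + s(D − C) = (-5 + 7 s, -1 + 2 s). Solve the linear system for (t, s). Determinant = -63 ≠ 0, so a unique intersection of the containing lines exists. Solution: t = 40/63, s = 7/9 — both in [0, 1], so the segments cross. Intersection point: (4/9, 5/9).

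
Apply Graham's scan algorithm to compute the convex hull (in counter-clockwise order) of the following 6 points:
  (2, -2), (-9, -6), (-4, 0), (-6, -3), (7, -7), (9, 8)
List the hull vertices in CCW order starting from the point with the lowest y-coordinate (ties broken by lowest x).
Hull (CCW) = [(7, -7), (9, 8), (-4, 0), (-9, -6)]

Graham scan procedure:
  1. Find the pivot p₀ = point with lowest y (tie → lowest x): (7, -7).
  2. Sort the remaining points by polar angle around p₀.
  3. Walk through sorted points, maintaining a stack; pop the top while the last three entries make a non-left turn (cross product ≤ 0).
  4. Final stack is the convex hull in CCW order: (7, -7), (9, 8), (-4, 0), (-9, -6).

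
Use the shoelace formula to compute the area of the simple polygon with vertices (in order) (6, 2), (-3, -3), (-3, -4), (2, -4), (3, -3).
Area = 41/2

Shoelace formula: Area = (1/2) |Σ_i (x_i · y_{i+1} − x_{i+1} · y_i)| (indices mod n). Compute each cross term:
  (6)(-3) − (-3)(2) = -12
  (-3)(-4) − (-3)(-3) = 3
  (-3)(-4) − (2)(-4) = 20
  (2)(-3) − (3)(-4) = 6
  (3)(2) − (6)(-3) = 24
Sum = 41, so (signed) Area = 41/2 = 41/2, |Area| = 41/2.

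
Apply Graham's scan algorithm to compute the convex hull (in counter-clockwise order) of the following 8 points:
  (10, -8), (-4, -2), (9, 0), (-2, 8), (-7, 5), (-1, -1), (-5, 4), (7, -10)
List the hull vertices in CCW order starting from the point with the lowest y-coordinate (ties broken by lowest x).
Hull (CCW) = [(7, -10), (10, -8), (9, 0), (-2, 8), (-7, 5), (-4, -2)]

Graham scan procedure:
  1. Find the pivot p₀ = point with lowest y (tie → lowest x): (7, -10).
  2. Sort the remaining points by polar angle around p₀.
  3. Walk through sorted points, maintaining a stack; pop the top while the last three entries make a non-left turn (cross product ≤ 0).
  4. Final stack is the convex hull in CCW order: (7, -10), (10, -8), (9, 0), (-2, 8), (-7, 5), (-4, -2).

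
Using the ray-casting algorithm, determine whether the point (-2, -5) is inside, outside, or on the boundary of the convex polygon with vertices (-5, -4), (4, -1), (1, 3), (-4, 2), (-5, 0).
The point (-2, -5) lies strictly outside the polygon

Cast a horizontal ray to the right from the query point and count how many polygon edges it crosses (each edge strictly once or zero times, handled with the usual half-open convention). 
Parity of crossings → even ⇒ outside.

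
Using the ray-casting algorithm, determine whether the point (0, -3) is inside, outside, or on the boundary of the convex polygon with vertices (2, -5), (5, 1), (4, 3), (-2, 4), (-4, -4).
The point (0, -3) lies strictly inside the polygon

Cast a horizontal ray to the right from the query point and count how many polygon edges it crosses (each edge strictly once or zero times, handled with the usual half-open convention). 
Parity of crossings → odd ⇒ inside.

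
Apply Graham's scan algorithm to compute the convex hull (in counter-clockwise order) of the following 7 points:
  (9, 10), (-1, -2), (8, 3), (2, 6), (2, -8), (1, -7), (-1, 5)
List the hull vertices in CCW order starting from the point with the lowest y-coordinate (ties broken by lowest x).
Hull (CCW) = [(2, -8), (8, 3), (9, 10), (-1, 5), (-1, -2), (1, -7)]

Graham scan procedure:
  1. Find the pivot p₀ = point with lowest y (tie → lowest x): (2, -8).
  2. Sort the remaining points by polar angle around p₀.
  3. Walk through sorted points, maintaining a stack; pop the top while the last three entries make a non-left turn (cross product ≤ 0).
  4. Final stack is the convex hull in CCW order: (2, -8), (8, 3), (9, 10), (-1, 5), (-1, -2), (1, -7).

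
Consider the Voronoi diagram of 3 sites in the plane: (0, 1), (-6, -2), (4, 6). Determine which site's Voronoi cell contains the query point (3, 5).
Nearest site = (4, 6)

The Voronoi cell of site s contains exactly those query points closer to s than to any other site. Compute squared distances from q = (3, 5) to each site:
  (4 − 3)² + (6 − 5)² = 2
  (0 − 3)² + (1 − 5)² = 25
  (-6 − 3)² + (-2 − 5)² = 130
Minimum is attained by (4, 6), so q lies in its Voronoi cell.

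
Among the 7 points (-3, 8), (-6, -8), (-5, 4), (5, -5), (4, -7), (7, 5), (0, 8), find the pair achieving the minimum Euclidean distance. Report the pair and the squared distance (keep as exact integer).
Pair = ((5, -5), (4, -7)); squared distance = 5

Compute all C(7, 2) = 21 pairwise squared distances (x_i − x_j)² + (y_i − y_j)². The minimum is 5, attained by the pair ((5, -5), (4, -7)).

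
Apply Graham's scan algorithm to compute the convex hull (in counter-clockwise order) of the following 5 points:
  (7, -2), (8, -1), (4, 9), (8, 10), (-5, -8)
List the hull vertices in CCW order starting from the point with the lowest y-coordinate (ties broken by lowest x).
Hull (CCW) = [(-5, -8), (7, -2), (8, -1), (8, 10), (4, 9)]

Graham scan procedure:
  1. Find the pivot p₀ = point with lowest y (tie → lowest x): (-5, -8).
  2. Sort the remaining points by polar angle around p₀.
  3. Walk through sorted points, maintaining a stack; pop the top while the last three entries make a non-left turn (cross product ≤ 0).
  4. Final stack is the convex hull in CCW order: (-5, -8), (7, -2), (8, -1), (8, 10), (4, 9).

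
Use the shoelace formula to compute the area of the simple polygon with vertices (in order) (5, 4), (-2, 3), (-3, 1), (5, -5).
Area = 85/2

Shoelace formula: Area = (1/2) |Σ_i (x_i · y_{i+1} − x_{i+1} · y_i)| (indices mod n). Compute each cross term:
  (5)(3) − (-2)(4) = 23
  (-2)(1) − (-3)(3) = 7
  (-3)(-5) − (5)(1) = 10
  (5)(4) − (5)(-5) = 45
Sum = 85, so (signed) Area = 85/2 = 85/2, |Area| = 85/2.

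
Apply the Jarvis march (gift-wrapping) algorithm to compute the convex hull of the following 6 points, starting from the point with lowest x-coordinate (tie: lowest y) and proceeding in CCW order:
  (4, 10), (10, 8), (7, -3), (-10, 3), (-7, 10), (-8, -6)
Hull (CCW) = [(-10, 3), (-8, -6), (7, -3), (10, 8), (4, 10), (-7, 10)]

Jarvis march: at each step, from the current hull vertex p, select the next vertex q as the point such that every other point lies strictly to the left of (or on) the directed line p → q. (Equivalently: for every other point r, the cross product (q − p) × (r − p) ≥ 0.)
Starting point (lowest x, tie lowest y): (-10, 3). Wrap until returning to start. Resulting hull: (-10, 3), (-8, -6), (7, -3), (10, 8), (4, 10), (-7, 10).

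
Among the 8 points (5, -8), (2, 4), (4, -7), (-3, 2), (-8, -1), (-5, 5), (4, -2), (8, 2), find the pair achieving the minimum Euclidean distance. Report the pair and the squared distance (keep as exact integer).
Pair = ((5, -8), (4, -7)); squared distance = 2

Compute all C(8, 2) = 28 pairwise squared distances (x_i − x_j)² + (y_i − y_j)². The minimum is 2, attained by the pair ((5, -8), (4, -7)).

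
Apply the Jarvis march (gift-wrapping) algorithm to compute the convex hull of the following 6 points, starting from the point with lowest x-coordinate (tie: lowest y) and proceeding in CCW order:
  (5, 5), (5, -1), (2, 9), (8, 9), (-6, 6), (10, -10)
Hull (CCW) = [(-6, 6), (10, -10), (8, 9), (2, 9)]

Jarvis march: at each step, from the current hull vertex p, select the next vertex q as the point such that every other point lies strictly to the left of (or on) the directed line p → q. (Equivalently: for every other point r, the cross product (q − p) × (r − p) ≥ 0.)
Starting point (lowest x, tie lowest y): (-6, 6). Wrap until returning to start. Resulting hull: (-6, 6), (10, -10), (8, 9), (2, 9).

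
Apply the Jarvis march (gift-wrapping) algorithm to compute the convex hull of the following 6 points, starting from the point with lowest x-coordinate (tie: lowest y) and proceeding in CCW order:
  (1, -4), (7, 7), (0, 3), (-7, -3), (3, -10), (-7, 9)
Hull (CCW) = [(-7, -3), (3, -10), (7, 7), (-7, 9)]

Jarvis march: at each step, from the current hull vertex p, select the next vertex q as the point such that every other point lies strictly to the left of (or on) the directed line p → q. (Equivalently: for every other point r, the cross product (q − p) × (r − p) ≥ 0.)
Starting point (lowest x, tie lowest y): (-7, -3). Wrap until returning to start. Resulting hull: (-7, -3), (3, -10), (7, 7), (-7, 9).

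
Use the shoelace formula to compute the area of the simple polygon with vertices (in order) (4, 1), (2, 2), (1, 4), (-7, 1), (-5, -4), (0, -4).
Area = 55

Shoelace formula: Area = (1/2) |Σ_i (x_i · y_{i+1} − x_{i+1} · y_i)| (indices mod n). Compute each cross term:
  (4)(2) − (2)(1) = 6
  (2)(4) − (1)(2) = 6
  (1)(1) − (-7)(4) = 29
  (-7)(-4) − (-5)(1) = 33
  (-5)(-4) − (0)(-4) = 20
  (0)(1) − (4)(-4) = 16
Sum = 110, so (signed) Area = 110/2 = 55, |Area| = 55.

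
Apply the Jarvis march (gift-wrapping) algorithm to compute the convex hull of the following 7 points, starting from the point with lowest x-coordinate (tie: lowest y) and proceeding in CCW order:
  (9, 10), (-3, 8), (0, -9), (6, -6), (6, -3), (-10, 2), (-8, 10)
Hull (CCW) = [(-10, 2), (0, -9), (6, -6), (9, 10), (-8, 10)]

Jarvis march: at each step, from the current hull vertex p, select the next vertex q as the point such that every other point lies strictly to the left of (or on) the directed line p → q. (Equivalently: for every other point r, the cross product (q − p) × (r − p) ≥ 0.)
Starting point (lowest x, tie lowest y): (-10, 2). Wrap until returning to start. Resulting hull: (-10, 2), (0, -9), (6, -6), (9, 10), (-8, 10).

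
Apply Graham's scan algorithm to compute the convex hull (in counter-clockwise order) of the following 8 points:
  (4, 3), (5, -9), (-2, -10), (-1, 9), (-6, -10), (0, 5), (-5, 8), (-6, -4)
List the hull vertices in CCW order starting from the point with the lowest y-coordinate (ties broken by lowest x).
Hull (CCW) = [(-6, -10), (-2, -10), (5, -9), (4, 3), (-1, 9), (-5, 8), (-6, -4)]

Graham scan procedure:
  1. Find the pivot p₀ = point with lowest y (tie → lowest x): (-6, -10).
  2. Sort the remaining points by polar angle around p₀.
  3. Walk through sorted points, maintaining a stack; pop the top while the last three entries make a non-left turn (cross product ≤ 0).
  4. Final stack is the convex hull in CCW order: (-6, -10), (-2, -10), (5, -9), (4, 3), (-1, 9), (-5, 8), (-6, -4).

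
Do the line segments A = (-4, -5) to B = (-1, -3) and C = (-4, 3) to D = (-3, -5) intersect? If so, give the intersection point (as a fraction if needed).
Yes; intersection at (-40/13, -57/13) (t = 4/13 on AB, s = 12/13 on CD)

Parametrize AB as A + t(B − A) = (-4 + 3 t, -5 + 2 t) and CD as C + s(D − C) = (-4 + 1 s, 3 + -8 s). Solve the linear system for (t, s). Determinant = 26 ≠ 0, so a unique intersection of the containing lines exists. Solution: t = 4/13, s = 12/13 — both in [0, 1], so the segments cross. Intersection point: (-40/13, -57/13).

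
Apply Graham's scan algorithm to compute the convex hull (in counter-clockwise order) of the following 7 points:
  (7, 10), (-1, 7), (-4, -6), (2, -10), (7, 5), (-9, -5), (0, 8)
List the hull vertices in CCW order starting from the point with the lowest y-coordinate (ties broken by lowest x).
Hull (CCW) = [(2, -10), (7, 5), (7, 10), (0, 8), (-1, 7), (-9, -5)]

Graham scan procedure:
  1. Find the pivot p₀ = point with lowest y (tie → lowest x): (2, -10).
  2. Sort the remaining points by polar angle around p₀.
  3. Walk through sorted points, maintaining a stack; pop the top while the last three entries make a non-left turn (cross product ≤ 0).
  4. Final stack is the convex hull in CCW order: (2, -10), (7, 5), (7, 10), (0, 8), (-1, 7), (-9, -5).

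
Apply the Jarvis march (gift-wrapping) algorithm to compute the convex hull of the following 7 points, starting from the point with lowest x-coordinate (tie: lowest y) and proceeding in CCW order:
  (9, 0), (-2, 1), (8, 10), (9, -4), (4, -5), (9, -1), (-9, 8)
Hull (CCW) = [(-9, 8), (4, -5), (9, -4), (9, 0), (8, 10)]

Jarvis march: at each step, from the current hull vertex p, select the next vertex q as the point such that every other point lies strictly to the left of (or on) the directed line p → q. (Equivalently: for every other point r, the cross product (q − p) × (r − p) ≥ 0.)
Starting point (lowest x, tie lowest y): (-9, 8). Wrap until returning to start. Resulting hull: (-9, 8), (4, -5), (9, -4), (9, 0), (8, 10).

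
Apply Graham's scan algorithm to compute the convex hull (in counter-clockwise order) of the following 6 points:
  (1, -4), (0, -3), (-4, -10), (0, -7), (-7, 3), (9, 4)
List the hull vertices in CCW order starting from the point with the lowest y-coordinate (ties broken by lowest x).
Hull (CCW) = [(-4, -10), (0, -7), (9, 4), (-7, 3)]

Graham scan procedure:
  1. Find the pivot p₀ = point with lowest y (tie → lowest x): (-4, -10).
  2. Sort the remaining points by polar angle around p₀.
  3. Walk through sorted points, maintaining a stack; pop the top while the last three entries make a non-left turn (cross product ≤ 0).
  4. Final stack is the convex hull in CCW order: (-4, -10), (0, -7), (9, 4), (-7, 3).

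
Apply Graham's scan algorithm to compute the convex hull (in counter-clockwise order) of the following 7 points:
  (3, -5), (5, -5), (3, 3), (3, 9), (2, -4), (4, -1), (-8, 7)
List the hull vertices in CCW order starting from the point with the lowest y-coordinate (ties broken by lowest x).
Hull (CCW) = [(3, -5), (5, -5), (3, 9), (-8, 7), (2, -4)]

Graham scan procedure:
  1. Find the pivot p₀ = point with lowest y (tie → lowest x): (3, -5).
  2. Sort the remaining points by polar angle around p₀.
  3. Walk through sorted points, maintaining a stack; pop the top while the last three entries make a non-left turn (cross product ≤ 0).
  4. Final stack is the convex hull in CCW order: (3, -5), (5, -5), (3, 9), (-8, 7), (2, -4).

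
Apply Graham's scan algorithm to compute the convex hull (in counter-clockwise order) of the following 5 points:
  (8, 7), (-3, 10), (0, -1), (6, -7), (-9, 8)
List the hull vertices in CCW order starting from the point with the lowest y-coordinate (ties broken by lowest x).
Hull (CCW) = [(6, -7), (8, 7), (-3, 10), (-9, 8)]

Graham scan procedure:
  1. Find the pivot p₀ = point with lowest y (tie → lowest x): (6, -7).
  2. Sort the remaining points by polar angle around p₀.
  3. Walk through sorted points, maintaining a stack; pop the top while the last three entries make a non-left turn (cross product ≤ 0).
  4. Final stack is the convex hull in CCW order: (6, -7), (8, 7), (-3, 10), (-9, 8).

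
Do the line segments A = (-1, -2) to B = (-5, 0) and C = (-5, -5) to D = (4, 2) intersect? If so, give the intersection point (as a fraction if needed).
Yes; intersection at (-25/23, -45/23) (t = 1/46 on AB, s = 10/23 on CD)

Parametrize AB as A + t(B − A) = (-1 + -4 t, -2 + 2 t) and CD as C + s(D − C) = (-5 + 9 s, -5 + 7 s). Solve the linear system for (t, s). Determinant = 46 ≠ 0, so a unique intersection of the containing lines exists. Solution: t = 1/46, s = 10/23 — both in [0, 1], so the segments cross. Intersection point: (-25/23, -45/23).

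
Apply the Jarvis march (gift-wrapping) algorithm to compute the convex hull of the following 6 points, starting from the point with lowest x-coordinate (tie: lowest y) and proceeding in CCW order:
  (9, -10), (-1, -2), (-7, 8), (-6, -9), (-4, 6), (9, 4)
Hull (CCW) = [(-7, 8), (-6, -9), (9, -10), (9, 4)]

Jarvis march: at each step, from the current hull vertex p, select the next vertex q as the point such that every other point lies strictly to the left of (or on) the directed line p → q. (Equivalently: for every other point r, the cross product (q − p) × (r − p) ≥ 0.)
Starting point (lowest x, tie lowest y): (-7, 8). Wrap until returning to start. Resulting hull: (-7, 8), (-6, -9), (9, -10), (9, 4).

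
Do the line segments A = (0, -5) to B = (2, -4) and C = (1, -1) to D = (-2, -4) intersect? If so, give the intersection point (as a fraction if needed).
No (intersection of containing lines falls outside at least one segment)

Parametrize and solve: t = -3, s = 7/3. At least one of these is outside [0, 1], so the segments do not intersect.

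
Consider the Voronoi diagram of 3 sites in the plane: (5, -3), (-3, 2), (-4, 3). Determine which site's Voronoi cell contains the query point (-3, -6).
Nearest site = (-3, 2)

The Voronoi cell of site s contains exactly those query points closer to s than to any other site. Compute squared distances from q = (-3, -6) to each site:
  (-3 − -3)² + (2 − -6)² = 64
  (5 − -3)² + (-3 − -6)² = 73
  (-4 − -3)² + (3 − -6)² = 82
Minimum is attained by (-3, 2), so q lies in its Voronoi cell.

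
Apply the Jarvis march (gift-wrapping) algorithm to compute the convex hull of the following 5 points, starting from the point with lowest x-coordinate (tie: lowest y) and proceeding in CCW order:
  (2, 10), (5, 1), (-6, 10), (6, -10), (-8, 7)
Hull (CCW) = [(-8, 7), (6, -10), (5, 1), (2, 10), (-6, 10)]

Jarvis march: at each step, from the current hull vertex p, select the next vertex q as the point such that every other point lies strictly to the left of (or on) the directed line p → q. (Equivalently: for every other point r, the cross product (q − p) × (r − p) ≥ 0.)
Starting point (lowest x, tie lowest y): (-8, 7). Wrap until returning to start. Resulting hull: (-8, 7), (6, -10), (5, 1), (2, 10), (-6, 10).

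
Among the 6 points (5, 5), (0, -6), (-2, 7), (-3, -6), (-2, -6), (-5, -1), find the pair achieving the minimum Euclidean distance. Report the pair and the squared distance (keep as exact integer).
Pair = ((-3, -6), (-2, -6)); squared distance = 1

Compute all C(6, 2) = 15 pairwise squared distances (x_i − x_j)² + (y_i − y_j)². The minimum is 1, attained by the pair ((-3, -6), (-2, -6)).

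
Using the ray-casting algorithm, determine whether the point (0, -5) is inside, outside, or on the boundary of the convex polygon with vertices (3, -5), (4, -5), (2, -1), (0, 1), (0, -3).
The point (0, -5) lies strictly outside the polygon

Cast a horizontal ray to the right from the query point and count how many polygon edges it crosses (each edge strictly once or zero times, handled with the usual half-open convention). 
Parity of crossings → even ⇒ outside.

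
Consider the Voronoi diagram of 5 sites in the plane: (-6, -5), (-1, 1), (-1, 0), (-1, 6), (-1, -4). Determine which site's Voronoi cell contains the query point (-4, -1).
Nearest site = (-1, 0)

The Voronoi cell of site s contains exactly those query points closer to s than to any other site. Compute squared distances from q = (-4, -1) to each site:
  (-1 − -4)² + (0 − -1)² = 10
  (-1 − -4)² + (1 − -1)² = 13
  (-1 − -4)² + (-4 − -1)² = 18
  (-6 − -4)² + (-5 − -1)² = 20
  (-1 − -4)² + (6 − -1)² = 58
Minimum is attained by (-1, 0), so q lies in its Voronoi cell.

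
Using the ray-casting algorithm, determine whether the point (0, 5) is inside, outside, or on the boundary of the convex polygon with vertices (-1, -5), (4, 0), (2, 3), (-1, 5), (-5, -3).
The point (0, 5) lies strictly outside the polygon

Cast a horizontal ray to the right from the query point and count how many polygon edges it crosses (each edge strictly once or zero times, handled with the usual half-open convention). 
Parity of crossings → even ⇒ outside.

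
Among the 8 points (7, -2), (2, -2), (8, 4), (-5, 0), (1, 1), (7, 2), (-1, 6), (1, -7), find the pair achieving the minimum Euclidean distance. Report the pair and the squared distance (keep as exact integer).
Pair = ((8, 4), (7, 2)); squared distance = 5

Compute all C(8, 2) = 28 pairwise squared distances (x_i − x_j)² + (y_i − y_j)². The minimum is 5, attained by the pair ((8, 4), (7, 2)).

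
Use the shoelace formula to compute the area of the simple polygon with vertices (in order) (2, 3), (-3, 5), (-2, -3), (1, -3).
Area = 28

Shoelace formula: Area = (1/2) |Σ_i (x_i · y_{i+1} − x_{i+1} · y_i)| (indices mod n). Compute each cross term:
  (2)(5) − (-3)(3) = 19
  (-3)(-3) − (-2)(5) = 19
  (-2)(-3) − (1)(-3) = 9
  (1)(3) − (2)(-3) = 9
Sum = 56, so (signed) Area = 56/2 = 28, |Area| = 28.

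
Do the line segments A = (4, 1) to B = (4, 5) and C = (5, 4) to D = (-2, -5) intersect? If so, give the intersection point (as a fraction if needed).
Yes; intersection at (4, 19/7) (t = 3/7 on AB, s = 1/7 on CD)

Parametrize AB as A + t(B − A) = (4 + 0 t, 1 + 4 t) and CD as C + s(D − C) = (5 + -7 s, 4 + -9 s). Solve the linear system for (t, s). Determinant = -28 ≠ 0, so a unique intersection of the containing lines exists. Solution: t = 3/7, s = 1/7 — both in [0, 1], so the segments cross. Intersection point: (4, 19/7).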